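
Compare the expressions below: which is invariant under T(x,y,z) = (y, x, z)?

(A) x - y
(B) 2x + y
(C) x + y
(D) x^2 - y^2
C

Apply T(x,y,z) = (y, x, z) to each option, i.e. replace (x, y, z) by the transformed coordinates.
Substitute the transformed coordinates into each option and compare with the original:
(A) x - y  ->  (y) - (x) = -x + y   [differs from x - y: not invariant]
(B) 2x + y  ->  2(y) + (x) = x + 2y   [differs from 2x + y: not invariant]
(C) x + y  ->  (y) + (x) = x + y   [equals x + y: invariant]
(D) x^2 - y^2  ->  (y)^2 - (x)^2 = -x^2 + y^2   [differs from x^2 - y^2: not invariant]

Only option (C), x + y, is unchanged by the transformation.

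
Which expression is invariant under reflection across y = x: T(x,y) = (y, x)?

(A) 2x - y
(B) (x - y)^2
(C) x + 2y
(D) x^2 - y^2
B

The map is reflection across y = x: T(x,y) = (y, x).
Substitute the transformed coordinates into each option and compare with the original:
(A) 2x - y  ->  2(y) - (x) = -x + 2y   [differs from 2x - y: not invariant]
(B) (x - y)^2  ->  ((y) - (x))^2 = x^2 - 2xy + y^2   [equals (x - y)^2: invariant]
(C) x + 2y  ->  (y) + 2(x) = 2x + y   [differs from x + 2y: not invariant]
(D) x^2 - y^2  ->  (y)^2 - (x)^2 = -x^2 + y^2   [differs from x^2 - y^2: not invariant]

Only option (B), (x - y)^2, is unchanged by the transformation.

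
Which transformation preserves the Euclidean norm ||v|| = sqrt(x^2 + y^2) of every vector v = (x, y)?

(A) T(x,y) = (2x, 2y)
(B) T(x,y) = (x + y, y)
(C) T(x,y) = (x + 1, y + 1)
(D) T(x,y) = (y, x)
D

A transformation preserves a norm if ||T(v)|| = ||v|| for every v; a single vector where the norm changes rules an option out.

(A) T(x,y) = (2x, 2y): v = (1, 0) has norm sqrt((1)^2 + (0)^2) = 1, but T(v) = (2, 0) has norm 2 -- not preserved.
(B) T(x,y) = (x + y, y): v = (0, 1) has norm sqrt((0)^2 + (1)^2) = 1, but T(v) = (1, 1) has norm sqrt(2) -- not preserved.
(C) T(x,y) = (x + 1, y + 1): v = (1, 0) has norm sqrt((1)^2 + (0)^2) = 1, but T(v) = (2, 1) has norm sqrt(5) -- not preserved.
(D) T(x,y) = (y, x): preserves the norm -- it is an orthogonal map (a rotation/reflection), and (y)^2 + (x)^2 simplifies to x^2 + y^2.

Therefore the answer is (D).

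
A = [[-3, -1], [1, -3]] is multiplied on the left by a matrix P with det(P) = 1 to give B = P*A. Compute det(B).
10

By the multiplicative property of determinants, det(B) = det(P*A) = det(P) * det(A) = det(A),
so the determinant is invariant under multiplication by any determinant-1 matrix; we just need det(A).

det(A) = (-3)(-3) - (-1)(1) = 9 - (-1) = 10

Therefore det(B) = 1 * 10 = 10.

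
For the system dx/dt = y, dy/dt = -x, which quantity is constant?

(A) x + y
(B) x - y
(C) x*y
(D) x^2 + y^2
D

A first integral I satisfies dI/dt = 0 along every solution. Differentiate each option and use the equation of motion:
(A) d/dt[x + y] = y + (-x) = y - x, not identically 0
(B) d/dt[x - y] = y - (-x) = x + y, not identically 0
(C) d/dt[x*y] = (dx/dt)y + x(dy/dt) = y^2 - x^2, not identically 0
(D) d/dt[x^2 + y^2] = 2x*dx/dt + 2y*dy/dt = 2x*y + 2y*(-x) = 0

Only (D) has zero time-derivative. So x^2 + y^2 (the squared radius; trajectories are circles) is the conserved quantity.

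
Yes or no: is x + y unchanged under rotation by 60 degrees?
No

Applying rotation by 60 degrees: x' = x*cos(60 degrees) - y*sin(60 degrees) = x/2 - sqrt(3)y/2, y' = x*sin(60 degrees) + y*cos(60 degrees) = sqrt(3)x/2 + y/2

Substituting into x + y:
(x/2 - sqrt(3)y/2) + (sqrt(3)x/2 + y/2)
= x/2 + sqrt(3)x/2 - sqrt(3)y/2 + y/2

This differs from the original expression x + y, so it is NOT invariant.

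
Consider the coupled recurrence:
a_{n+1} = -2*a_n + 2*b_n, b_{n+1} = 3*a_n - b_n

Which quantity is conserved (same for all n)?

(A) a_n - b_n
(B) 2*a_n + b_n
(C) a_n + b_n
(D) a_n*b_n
C

Replace a_n by a_{n+1} = -2*a_n + 2*b_n and b_n by b_{n+1} = 3*a_n - b_n in each option and simplify:
(A) a_n - b_n  ->  (-2*a_n + 2*b_n) - (3*a_n - b_n) = -5*a_n + 3*b_n   [not conserved]
(B) 2*a_n + b_n  ->  2*(-2*a_n + 2*b_n) + (3*a_n - b_n) = -a_n + 3*b_n   [not conserved]
(C) a_n + b_n  ->  (-2*a_n + 2*b_n) + (3*a_n - b_n) = a_n + b_n   [conserved]
(D) a_n*b_n  ->  (-2*a_n + 2*b_n)*(3*a_n - b_n) = -6*a_n^2 + 8*a_n*b_n - 2*b_n^2   [not conserved]

Only (C) a_n + b_n returns to itself after one step, so it is the conserved quantity.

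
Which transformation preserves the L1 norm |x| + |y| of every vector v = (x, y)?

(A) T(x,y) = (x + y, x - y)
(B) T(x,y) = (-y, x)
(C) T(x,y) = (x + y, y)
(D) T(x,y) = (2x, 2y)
B

A transformation preserves a norm if ||T(v)|| = ||v|| for every v; a single vector where the norm changes rules an option out.

(A) T(x,y) = (x + y, x - y): v = (1, 0) has norm |1| + |0| = 1, but T(v) = (1, 1) has norm 2 -- not preserved.
(B) T(x,y) = (-y, x): preserves the norm -- it only permutes the coordinates and/or flips signs, which leaves |x| + |y| unchanged.
(C) T(x,y) = (x + y, y): v = (0, 1) has norm |0| + |1| = 1, but T(v) = (1, 1) has norm 2 -- not preserved.
(D) T(x,y) = (2x, 2y): v = (1, 0) has norm |1| + |0| = 1, but T(v) = (2, 0) has norm 2 -- not preserved.

Therefore the answer is (B).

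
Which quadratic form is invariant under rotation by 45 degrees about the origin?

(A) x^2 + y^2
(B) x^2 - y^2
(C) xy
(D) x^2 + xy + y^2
A

Rotation by 45 degrees sends (x, y) to (sqrt(2)x/2 - sqrt(2)y/2, sqrt(2)x/2 + sqrt(2)y/2).
Substitute the transformed coordinates into each option and compare with the original:
(A) x^2 + y^2  ->  (sqrt(2)x/2 - sqrt(2)y/2)^2 + (sqrt(2)x/2 + sqrt(2)y/2)^2 = x^2 + y^2   [equals x^2 + y^2: invariant]
(B) x^2 - y^2  ->  (sqrt(2)x/2 - sqrt(2)y/2)^2 - (sqrt(2)x/2 + sqrt(2)y/2)^2 = -2xy   [differs from x^2 - y^2: not invariant]
(C) xy  ->  (sqrt(2)x/2 - sqrt(2)y/2)(sqrt(2)x/2 + sqrt(2)y/2) = x^2/2 - y^2/2   [differs from xy: not invariant]
(D) x^2 + xy + y^2  ->  (sqrt(2)x/2 - sqrt(2)y/2)^2 + (sqrt(2)x/2 - sqrt(2)y/2)(sqrt(2)x/2 + sqrt(2)y/2) + (sqrt(2)x/2 + sqrt(2)y/2)^2 = 3x^2/2 + y^2/2   [differs from x^2 + xy + y^2: not invariant]

Only option (A), x^2 + y^2, is unchanged by the transformation.
x^2 + y^2 is the squared distance from the origin, which rotations preserve.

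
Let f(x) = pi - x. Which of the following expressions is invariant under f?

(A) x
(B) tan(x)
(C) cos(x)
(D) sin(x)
D

For f(x) = pi - x:
sin(pi - x) = sin(x), so sine is invariant under this transformation.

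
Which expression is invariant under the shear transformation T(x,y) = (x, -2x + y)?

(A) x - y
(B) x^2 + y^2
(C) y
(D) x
D

Under the shear T(x,y) = (x, -2x + y):
Substitute the transformed coordinates into each option and compare with the original:
(A) x - y  ->  (x) - (-2x + y) = 3x - y   [differs from x - y: not invariant]
(B) x^2 + y^2  ->  (x)^2 + (-2x + y)^2 = 5x^2 - 4xy + y^2   [differs from x^2 + y^2: not invariant]
(C) y  ->  (-2x + y) = -2x + y   [differs from y: not invariant]
(D) x  ->  (x) = x   [equals x: invariant]

Only option (D), x, is unchanged by the transformation.
A vertical shear moves points parallel to the y-axis, so the x-coordinate (and any function of x alone) is unchanged.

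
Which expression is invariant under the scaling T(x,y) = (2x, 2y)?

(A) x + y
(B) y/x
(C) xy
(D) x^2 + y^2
B

Under the uniform scaling T(x,y) = (2x, 2y):
Substitute the transformed coordinates into each option and compare with the original:
(A) x + y  ->  (2x) + (2y) = 2x + 2y   [differs from x + y: not invariant]
(B) y/x  ->  (2y)/(2x) = y/x   [equals y/x: invariant]
(C) xy  ->  (2x)(2y) = 4xy   [differs from xy: not invariant]
(D) x^2 + y^2  ->  (2x)^2 + (2y)^2 = 4x^2 + 4y^2   [differs from x^2 + y^2: not invariant]

Only option (B), y/x, is unchanged by the transformation.
The common factor 2 cancels in a ratio of coordinates, while sums, products and sums of squares pick up factors of 2 or 4.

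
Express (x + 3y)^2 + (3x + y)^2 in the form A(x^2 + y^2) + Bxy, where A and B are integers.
10(x^2 + y^2) + 12xy

Expanding: (x + 3y)^2 = x^2 + 6xy + 9y^2
(3x + y)^2 = 9x^2 + 6xy + y^2
Sum = (1+9)(x^2+y^2) + 12xy = 10(x^2 + y^2) + 12xy
This is symmetric in x and y.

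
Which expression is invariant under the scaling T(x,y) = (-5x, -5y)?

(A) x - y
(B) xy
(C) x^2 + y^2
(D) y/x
D

Under the uniform scaling T(x,y) = (-5x, -5y):
Substitute the transformed coordinates into each option and compare with the original:
(A) x - y  ->  (-5x) - (-5y) = -5x + 5y   [differs from x - y: not invariant]
(B) xy  ->  (-5x)(-5y) = 25xy   [differs from xy: not invariant]
(C) x^2 + y^2  ->  (-5x)^2 + (-5y)^2 = 25x^2 + 25y^2   [differs from x^2 + y^2: not invariant]
(D) y/x  ->  (-5y)/(-5x) = y/x   [equals y/x: invariant]

Only option (D), y/x, is unchanged by the transformation.
The common factor -5 cancels in a ratio of coordinates, while sums, products and sums of squares pick up factors of -5 or 25.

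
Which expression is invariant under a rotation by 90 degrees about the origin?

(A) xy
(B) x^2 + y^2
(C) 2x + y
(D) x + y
B

A rotation by 90 degrees sends (x, y) to (-y, x).
Substitute the transformed coordinates into each option and compare with the original:
(A) xy  ->  (-y)(x) = -xy   [differs from xy: not invariant]
(B) x^2 + y^2  ->  (-y)^2 + (x)^2 = x^2 + y^2   [equals x^2 + y^2: invariant]
(C) 2x + y  ->  2(-y) + (x) = x - 2y   [differs from 2x + y: not invariant]
(D) x + y  ->  (-y) + (x) = x - y   [differs from x + y: not invariant]

Only option (B), x^2 + y^2, is unchanged by the transformation.
Geometrically, x^2 + y^2 is the squared distance from the origin, which every rotation about the origin preserves.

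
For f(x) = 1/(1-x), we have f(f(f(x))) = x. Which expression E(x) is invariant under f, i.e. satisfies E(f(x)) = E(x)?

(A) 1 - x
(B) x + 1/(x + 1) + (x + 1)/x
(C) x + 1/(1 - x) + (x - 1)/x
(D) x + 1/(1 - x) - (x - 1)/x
C

Replace x by f(x) = 1/(1 - x) in each option and simplify. As a quick numerical cross-check, also compare E(3) with E(f(3)) = E(-1/2).

(A) 1 - x  ->  1 - (1/(1 - x)) = x/(x - 1); check: E(3) = -2 but E(-1/2) = 3/2.   [not invariant]
(B) x + 1/(x + 1) + (x + 1)/x  ->  (1/(1 - x)) + 1/((1/(1 - x)) + 1) + ((1/(1 - x)) + 1)/(1/(1 - x)) = (-x^3 + 6x^2 - 11x + 7)/(x^2 - 3x + 2); check: E(3) = 55/12 but E(-1/2) = 1/2.   [not invariant]
(C) x + 1/(1 - x) + (x - 1)/x  ->  (1/(1 - x)) + 1/(1 - (1/(1 - x))) + ((1/(1 - x)) - 1)/(1/(1 - x)), which simplifies back to x + 1/(1 - x) + (x - 1)/x; check: E(3) = 19/6, E(-1/2) = 19/6.   [invariant]
(D) x + 1/(1 - x) - (x - 1)/x  ->  (1/(1 - x)) + 1/(1 - (1/(1 - x))) - ((1/(1 - x)) - 1)/(1/(1 - x)) = (x^2(1 - x) - x + (x - 1)^2)/(x(x - 1)); check: E(3) = 11/6 but E(-1/2) = -17/6.   [not invariant]

Only (C) is unchanged. Indeed f(f(x)) = 1/(1 - 1/(1-x)) = (1-x)/(-x) = (x-1)/x, so E(x) = x + f(x) + f(f(x)) is the sum over the whole 3-cycle; applying f just permutes the three terms cyclically (x -> f(x) -> f(f(x)) -> x), leaving the sum unchanged.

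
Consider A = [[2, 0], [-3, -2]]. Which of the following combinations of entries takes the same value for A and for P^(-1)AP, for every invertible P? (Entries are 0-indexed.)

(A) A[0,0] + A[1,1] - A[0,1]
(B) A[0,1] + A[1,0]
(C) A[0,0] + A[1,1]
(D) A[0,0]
C

A[0,0] + A[1,1] is the trace of A. By the cyclic property of the trace, tr(P^(-1)AP) = tr(APP^(-1)) = tr(A), so it is the same for every matrix similar to A.

The other combinations are not similarity invariants. For example, take P = [[1, 2], [0, 1]] (det P = 1), so P^(-1) = [[1, -2], [0, 1]] and
B = P^(-1)AP = [[8, 20], [-3, -8]].
Evaluating each option on A and on B:
(A) A[0,0] + A[1,1] - A[0,1]: 0 for A, -20 for B -> changes
(B) A[0,1] + A[1,0]: -3 for A, 17 for B -> changes
(C) A[0,0] + A[1,1]: 0 for A, 0 for B -> unchanged
(D) A[0,0]: 2 for A, 8 for B -> changes

Only (C) A[0,0] + A[1,1] = 0 survives (and it does so for every P, not just this one), so it is the invariant.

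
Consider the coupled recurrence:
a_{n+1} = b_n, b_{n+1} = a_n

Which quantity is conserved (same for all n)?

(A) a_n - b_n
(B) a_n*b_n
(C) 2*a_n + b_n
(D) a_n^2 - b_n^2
B

Replace a_n by a_{n+1} = b_n and b_n by b_{n+1} = a_n in each option and simplify:
(A) a_n - b_n  ->  (b_n) - (a_n) = -a_n + b_n   [not conserved]
(B) a_n*b_n  ->  (b_n)*(a_n) = a_n*b_n   [conserved]
(C) 2*a_n + b_n  ->  2*(b_n) + (a_n) = a_n + 2*b_n   [not conserved]
(D) a_n^2 - b_n^2  ->  (b_n)^2 - (a_n)^2 = -a_n^2 + b_n^2   [not conserved]

Only (B) a_n*b_n returns to itself after one step, so it is the conserved quantity.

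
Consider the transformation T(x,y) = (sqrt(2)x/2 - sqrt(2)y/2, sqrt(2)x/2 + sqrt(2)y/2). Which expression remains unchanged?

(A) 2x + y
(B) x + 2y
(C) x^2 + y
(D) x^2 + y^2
D

An expression E(x,y) is invariant under T if E(T(x,y)) = E(x,y). Here T(x,y) = (sqrt(2)x/2 - sqrt(2)y/2, sqrt(2)x/2 + sqrt(2)y/2).
Substitute the transformed coordinates into each option and compare with the original:
(A) 2x + y  ->  2(sqrt(2)x/2 - sqrt(2)y/2) + (sqrt(2)x/2 + sqrt(2)y/2) = 3sqrt(2)x/2 - sqrt(2)y/2   [differs from 2x + y: not invariant]
(B) x + 2y  ->  (sqrt(2)x/2 - sqrt(2)y/2) + 2(sqrt(2)x/2 + sqrt(2)y/2) = 3sqrt(2)x/2 + sqrt(2)y/2   [differs from x + 2y: not invariant]
(C) x^2 + y  ->  (sqrt(2)x/2 - sqrt(2)y/2)^2 + (sqrt(2)x/2 + sqrt(2)y/2) = x^2/2 - xy + sqrt(2)x/2 + y^2/2 + sqrt(2)y/2   [differs from x^2 + y: not invariant]
(D) x^2 + y^2  ->  (sqrt(2)x/2 - sqrt(2)y/2)^2 + (sqrt(2)x/2 + sqrt(2)y/2)^2 = x^2 + y^2   [equals x^2 + y^2: invariant]

Only option (D), x^2 + y^2, is unchanged by the transformation.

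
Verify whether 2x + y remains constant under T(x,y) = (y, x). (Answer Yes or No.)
No

Substitute T(x,y) = (y, x) into the expression and compare with the original.

Original: 2x + y
After applying T: 2(y) + (x) = x + 2y

This differs from the original 2x + y (difference: -x + y), so the expression is NOT invariant.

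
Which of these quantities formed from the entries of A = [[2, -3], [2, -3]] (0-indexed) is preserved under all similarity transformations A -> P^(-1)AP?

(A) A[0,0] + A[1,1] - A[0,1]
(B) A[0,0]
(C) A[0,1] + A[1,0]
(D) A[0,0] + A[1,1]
D

A[0,0] + A[1,1] is the trace of A. By the cyclic property of the trace, tr(P^(-1)AP) = tr(APP^(-1)) = tr(A), so it is the same for every matrix similar to A.

The other combinations are not similarity invariants. For example, take P = [[2, 1], [1, 1]] (det P = 1), so P^(-1) = [[1, -1], [-1, 2]] and
B = P^(-1)AP = [[0, 0], [1, -1]].
Evaluating each option on A and on B:
(A) A[0,0] + A[1,1] - A[0,1]: 2 for A, -1 for B -> changes
(B) A[0,0]: 2 for A, 0 for B -> changes
(C) A[0,1] + A[1,0]: -1 for A, 1 for B -> changes
(D) A[0,0] + A[1,1]: -1 for A, -1 for B -> unchanged

Only (D) A[0,0] + A[1,1] = -1 survives (and it does so for every P, not just this one), so it is the invariant.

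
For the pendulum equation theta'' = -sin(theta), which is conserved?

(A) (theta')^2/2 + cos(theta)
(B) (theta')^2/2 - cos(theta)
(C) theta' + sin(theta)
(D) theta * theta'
B

A first integral I satisfies dI/dt = 0 along every solution. Differentiate each option and use the equation of motion:
(A) d/dt[(theta')^2/2 + cos(theta)] = theta' theta'' - sin(theta) theta' = -2 theta' sin(theta), not identically 0
(B) d/dt[(theta')^2/2 - cos(theta)] = theta' theta'' + sin(theta) theta' = theta'(-sin(theta)) + theta' sin(theta) = 0
(C) d/dt[theta' + sin(theta)] = theta'' + cos(theta) theta' = -sin(theta) + theta' cos(theta), not identically 0
(D) d/dt[theta * theta'] = (theta')^2 + theta theta'' = (theta')^2 - theta sin(theta), not identically 0

Only (B) has zero time-derivative. This is the total energy: kinetic (theta')^2/2 plus potential -cos(theta).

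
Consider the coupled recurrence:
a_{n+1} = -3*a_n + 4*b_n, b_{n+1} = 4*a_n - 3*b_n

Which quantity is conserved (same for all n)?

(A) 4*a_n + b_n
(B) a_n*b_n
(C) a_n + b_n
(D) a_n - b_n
C

Replace a_n by a_{n+1} = -3*a_n + 4*b_n and b_n by b_{n+1} = 4*a_n - 3*b_n in each option and simplify:
(A) 4*a_n + b_n  ->  4*(-3*a_n + 4*b_n) + (4*a_n - 3*b_n) = -8*a_n + 13*b_n   [not conserved]
(B) a_n*b_n  ->  (-3*a_n + 4*b_n)*(4*a_n - 3*b_n) = -12*a_n^2 + 25*a_n*b_n - 12*b_n^2   [not conserved]
(C) a_n + b_n  ->  (-3*a_n + 4*b_n) + (4*a_n - 3*b_n) = a_n + b_n   [conserved]
(D) a_n - b_n  ->  (-3*a_n + 4*b_n) - (4*a_n - 3*b_n) = -7*a_n + 7*b_n   [not conserved]

Only (C) a_n + b_n returns to itself after one step, so it is the conserved quantity.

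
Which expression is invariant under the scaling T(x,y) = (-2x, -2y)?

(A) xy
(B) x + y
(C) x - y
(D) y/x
D

Under the uniform scaling T(x,y) = (-2x, -2y):
Substitute the transformed coordinates into each option and compare with the original:
(A) xy  ->  (-2x)(-2y) = 4xy   [differs from xy: not invariant]
(B) x + y  ->  (-2x) + (-2y) = -2x - 2y   [differs from x + y: not invariant]
(C) x - y  ->  (-2x) - (-2y) = -2x + 2y   [differs from x - y: not invariant]
(D) y/x  ->  (-2y)/(-2x) = y/x   [equals y/x: invariant]

Only option (D), y/x, is unchanged by the transformation.
The common factor -2 cancels in a ratio of coordinates, while sums, products and sums of squares pick up factors of -2 or 4.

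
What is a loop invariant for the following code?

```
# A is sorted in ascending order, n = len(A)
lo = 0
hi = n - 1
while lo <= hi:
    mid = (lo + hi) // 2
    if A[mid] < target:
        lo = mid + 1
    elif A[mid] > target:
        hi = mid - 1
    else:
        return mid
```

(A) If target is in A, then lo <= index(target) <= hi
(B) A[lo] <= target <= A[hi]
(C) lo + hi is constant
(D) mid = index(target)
A

A loop invariant must hold before the first iteration and be re-established by every execution of the body.

(A) If target is in A, then lo <= index(target) <= hi: Before the loop [lo, hi] = [0, n-1] covers every index. When A[mid] < target, sortedness puts target strictly to the right of mid, so setting lo = mid + 1 keeps index(target) in [lo, hi]; symmetrically for hi = mid - 1. Hence 'if target is in A then lo <= index(target) <= hi' holds after every iteration, and when lo > hi it proves target is absent.

The other options fail:
(B) A[lo] <= target <= A[hi]: fails when target is not in A (e.g. target < A[0] already violates it before the loop), so it is not maintained in general.
(C) lo + hi is constant: each iteration moves exactly one of lo, hi, so lo + hi changes (e.g. 0 + (n-1) becomes (mid+1) + (n-1)).
(D) mid = index(target): mid is just the current probe; it equals index(target) only on the iteration that returns.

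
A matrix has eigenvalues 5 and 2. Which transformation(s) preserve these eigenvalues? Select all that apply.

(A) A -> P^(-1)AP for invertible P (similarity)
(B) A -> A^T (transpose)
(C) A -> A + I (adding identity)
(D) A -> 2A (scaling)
A and B

Eigenvalues are preserved by:
1. Similarity transformations: A -> P^(-1)AP (same characteristic polynomial)
2. Transpose: A^T has the same eigenvalues as A

Eigenvalues are NOT preserved by:
- Adding identity: eigenvalues become 5+1, 2+1
- Scaling: eigenvalues become 10, 4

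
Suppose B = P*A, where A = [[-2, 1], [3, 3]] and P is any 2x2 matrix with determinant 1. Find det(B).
-9

By the multiplicative property of determinants, det(B) = det(P*A) = det(P) * det(A) = det(A),
so the determinant is invariant under multiplication by any determinant-1 matrix; we just need det(A).

det(A) = (-2)(3) - (1)(3) = -6 - 3 = -9

Therefore det(B) = 1 * (-9) = -9.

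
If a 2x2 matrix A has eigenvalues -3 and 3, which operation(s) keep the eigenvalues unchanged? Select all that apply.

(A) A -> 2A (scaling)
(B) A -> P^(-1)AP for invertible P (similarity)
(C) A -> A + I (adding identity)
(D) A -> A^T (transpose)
B and D

Eigenvalues are preserved by:
1. Similarity transformations: A -> P^(-1)AP (same characteristic polynomial)
2. Transpose: A^T has the same eigenvalues as A

Eigenvalues are NOT preserved by:
- Adding identity: eigenvalues become -3+1, 3+1
- Scaling: eigenvalues become -6, 6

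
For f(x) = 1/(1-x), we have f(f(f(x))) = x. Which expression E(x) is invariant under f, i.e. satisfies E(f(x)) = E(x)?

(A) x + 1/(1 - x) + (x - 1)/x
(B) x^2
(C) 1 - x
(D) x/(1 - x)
A

Replace x by f(x) = 1/(1 - x) in each option and simplify. As a quick numerical cross-check, also compare E(4) with E(f(4)) = E(-1/3).

(A) x + 1/(1 - x) + (x - 1)/x  ->  (1/(1 - x)) + 1/(1 - (1/(1 - x))) + ((1/(1 - x)) - 1)/(1/(1 - x)), which simplifies back to x + 1/(1 - x) + (x - 1)/x; check: E(4) = 53/12, E(-1/3) = 53/12.   [invariant]
(B) x^2  ->  (1/(1 - x))^2 = (x - 1)^(-2); check: E(4) = 16 but E(-1/3) = 1/9.   [not invariant]
(C) 1 - x  ->  1 - (1/(1 - x)) = x/(x - 1); check: E(4) = -3 but E(-1/3) = 4/3.   [not invariant]
(D) x/(1 - x)  ->  (1/(1 - x))/(1 - (1/(1 - x))) = -1/x; check: E(4) = -4/3 but E(-1/3) = -1/4.   [not invariant]

Only (A) is unchanged. Indeed f(f(x)) = 1/(1 - 1/(1-x)) = (1-x)/(-x) = (x-1)/x, so E(x) = x + f(x) + f(f(x)) is the sum over the whole 3-cycle; applying f just permutes the three terms cyclically (x -> f(x) -> f(f(x)) -> x), leaving the sum unchanged.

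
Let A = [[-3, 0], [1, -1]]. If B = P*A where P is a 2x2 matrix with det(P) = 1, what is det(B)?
3

By the multiplicative property of determinants, det(B) = det(P*A) = det(P) * det(A) = det(A),
so the determinant is invariant under multiplication by any determinant-1 matrix; we just need det(A).

det(A) = (-3)(-1) - (0)(1) = 3 - 0 = 3

Therefore det(B) = 1 * 3 = 3.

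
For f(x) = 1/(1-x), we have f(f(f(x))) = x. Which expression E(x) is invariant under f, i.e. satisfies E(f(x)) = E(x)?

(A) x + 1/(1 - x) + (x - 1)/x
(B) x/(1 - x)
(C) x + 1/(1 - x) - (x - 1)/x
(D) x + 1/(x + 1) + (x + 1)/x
A

Replace x by f(x) = 1/(1 - x) in each option and simplify. As a quick numerical cross-check, also compare E(5) with E(f(5)) = E(-1/4).

(A) x + 1/(1 - x) + (x - 1)/x  ->  (1/(1 - x)) + 1/(1 - (1/(1 - x))) + ((1/(1 - x)) - 1)/(1/(1 - x)), which simplifies back to x + 1/(1 - x) + (x - 1)/x; check: E(5) = 111/20, E(-1/4) = 111/20.   [invariant]
(B) x/(1 - x)  ->  (1/(1 - x))/(1 - (1/(1 - x))) = -1/x; check: E(5) = -5/4 but E(-1/4) = -1/5.   [not invariant]
(C) x + 1/(1 - x) - (x - 1)/x  ->  (1/(1 - x)) + 1/(1 - (1/(1 - x))) - ((1/(1 - x)) - 1)/(1/(1 - x)) = (x^2(1 - x) - x + (x - 1)^2)/(x(x - 1)); check: E(5) = 79/20 but E(-1/4) = -89/20.   [not invariant]
(D) x + 1/(x + 1) + (x + 1)/x  ->  (1/(1 - x)) + 1/((1/(1 - x)) + 1) + ((1/(1 - x)) + 1)/(1/(1 - x)) = (-x^3 + 6x^2 - 11x + 7)/(x^2 - 3x + 2); check: E(5) = 191/30 but E(-1/4) = -23/12.   [not invariant]

Only (A) is unchanged. Indeed f(f(x)) = 1/(1 - 1/(1-x)) = (1-x)/(-x) = (x-1)/x, so E(x) = x + f(x) + f(f(x)) is the sum over the whole 3-cycle; applying f just permutes the three terms cyclically (x -> f(x) -> f(f(x)) -> x), leaving the sum unchanged.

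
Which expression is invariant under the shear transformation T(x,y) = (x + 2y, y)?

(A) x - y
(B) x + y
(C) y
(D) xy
C

Under the shear T(x,y) = (x + 2y, y):
Substitute the transformed coordinates into each option and compare with the original:
(A) x - y  ->  (x + 2y) - (y) = x + y   [differs from x - y: not invariant]
(B) x + y  ->  (x + 2y) + (y) = x + 3y   [differs from x + y: not invariant]
(C) y  ->  (y) = y   [equals y: invariant]
(D) xy  ->  (x + 2y)(y) = xy + 2y^2   [differs from xy: not invariant]

Only option (C), y, is unchanged by the transformation.
A horizontal shear moves points parallel to the x-axis, so the y-coordinate (and any function of y alone) is unchanged.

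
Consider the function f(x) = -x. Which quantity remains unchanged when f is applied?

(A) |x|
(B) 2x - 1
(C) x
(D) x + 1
A

For f(x) = -x:
Applying f replaces x by -x. Since |-x| = |x|, the absolute value is unchanged by f, whereas x -> -x, 2x - 1 -> -2x - 1 and x + 1 -> -x + 1 all change.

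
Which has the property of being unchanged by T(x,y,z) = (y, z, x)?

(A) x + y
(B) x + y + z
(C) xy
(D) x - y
B

Apply T(x,y,z) = (y, z, x) to each option, i.e. replace (x, y, z) by the transformed coordinates.
Substitute the transformed coordinates into each option and compare with the original:
(A) x + y  ->  (y) + (z) = y + z   [differs from x + y: not invariant]
(B) x + y + z  ->  (y) + (z) + (x) = x + y + z   [equals x + y + z: invariant]
(C) xy  ->  (y)(z) = yz   [differs from xy: not invariant]
(D) x - y  ->  (y) - (z) = y - z   [differs from x - y: not invariant]

Only option (B), x + y + z, is unchanged by the transformation.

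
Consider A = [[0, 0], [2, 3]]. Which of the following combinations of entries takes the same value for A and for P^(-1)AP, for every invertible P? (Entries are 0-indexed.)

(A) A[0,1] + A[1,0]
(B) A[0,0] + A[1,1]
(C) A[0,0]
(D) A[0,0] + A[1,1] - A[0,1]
B

A[0,0] + A[1,1] is the trace of A. By the cyclic property of the trace, tr(P^(-1)AP) = tr(APP^(-1)) = tr(A), so it is the same for every matrix similar to A.

The other combinations are not similarity invariants. For example, take P = [[1, -1], [0, 1]] (det P = 1), so P^(-1) = [[1, 1], [0, 1]] and
B = P^(-1)AP = [[2, 1], [2, 1]].
Evaluating each option on A and on B:
(A) A[0,1] + A[1,0]: 2 for A, 3 for B -> changes
(B) A[0,0] + A[1,1]: 3 for A, 3 for B -> unchanged
(C) A[0,0]: 0 for A, 2 for B -> changes
(D) A[0,0] + A[1,1] - A[0,1]: 3 for A, 2 for B -> changes

Only (B) A[0,0] + A[1,1] = 3 survives (and it does so for every P, not just this one), so it is the invariant.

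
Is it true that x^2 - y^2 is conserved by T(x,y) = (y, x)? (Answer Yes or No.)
No

Substitute T(x,y) = (y, x) into the expression and compare with the original.

Original: x^2 - y^2
After applying T: (y)^2 - (x)^2 = -x^2 + y^2

This differs from the original x^2 - y^2 (difference: -2x^2 + 2y^2), so the expression is NOT invariant.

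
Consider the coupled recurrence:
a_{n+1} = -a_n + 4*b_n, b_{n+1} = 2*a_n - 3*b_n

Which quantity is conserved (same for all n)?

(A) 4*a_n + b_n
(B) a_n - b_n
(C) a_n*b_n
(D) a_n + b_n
D

Replace a_n by a_{n+1} = -a_n + 4*b_n and b_n by b_{n+1} = 2*a_n - 3*b_n in each option and simplify:
(A) 4*a_n + b_n  ->  4*(-a_n + 4*b_n) + (2*a_n - 3*b_n) = -2*a_n + 13*b_n   [not conserved]
(B) a_n - b_n  ->  (-a_n + 4*b_n) - (2*a_n - 3*b_n) = -3*a_n + 7*b_n   [not conserved]
(C) a_n*b_n  ->  (-a_n + 4*b_n)*(2*a_n - 3*b_n) = -2*a_n^2 + 11*a_n*b_n - 12*b_n^2   [not conserved]
(D) a_n + b_n  ->  (-a_n + 4*b_n) + (2*a_n - 3*b_n) = a_n + b_n   [conserved]

Only (D) a_n + b_n returns to itself after one step, so it is the conserved quantity.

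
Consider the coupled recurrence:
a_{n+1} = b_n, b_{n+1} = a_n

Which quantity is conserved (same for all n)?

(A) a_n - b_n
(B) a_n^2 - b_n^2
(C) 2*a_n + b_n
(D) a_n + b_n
D

Replace a_n by a_{n+1} = b_n and b_n by b_{n+1} = a_n in each option and simplify:
(A) a_n - b_n  ->  (b_n) - (a_n) = -a_n + b_n   [not conserved]
(B) a_n^2 - b_n^2  ->  (b_n)^2 - (a_n)^2 = -a_n^2 + b_n^2   [not conserved]
(C) 2*a_n + b_n  ->  2*(b_n) + (a_n) = a_n + 2*b_n   [not conserved]
(D) a_n + b_n  ->  (b_n) + (a_n) = a_n + b_n   [conserved]

Only (D) a_n + b_n returns to itself after one step, so it is the conserved quantity.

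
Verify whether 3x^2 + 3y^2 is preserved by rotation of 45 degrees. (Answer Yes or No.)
Yes

Applying rotation by 45 degrees: x' = x*cos(45 degrees) - y*sin(45 degrees) = sqrt(2)x/2 - sqrt(2)y/2, y' = x*sin(45 degrees) + y*cos(45 degrees) = sqrt(2)x/2 + sqrt(2)y/2

Substituting into 3x^2 + 3y^2:
3(sqrt(2)x/2 - sqrt(2)y/2)^2 + 3(sqrt(2)x/2 + sqrt(2)y/2)^2
= 3x^2 + 3y^2

This equals the original expression 3x^2 + 3y^2, so it IS invariant.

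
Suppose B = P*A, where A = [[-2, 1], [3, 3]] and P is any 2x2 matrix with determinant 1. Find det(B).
-9

By the multiplicative property of determinants, det(B) = det(P*A) = det(P) * det(A) = det(A),
so the determinant is invariant under multiplication by any determinant-1 matrix; we just need det(A).

det(A) = (-2)(3) - (1)(3) = -6 - 3 = -9

Therefore det(B) = 1 * (-9) = -9.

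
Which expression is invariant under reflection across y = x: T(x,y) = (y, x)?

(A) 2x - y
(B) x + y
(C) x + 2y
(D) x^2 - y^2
B

The map is reflection across y = x: T(x,y) = (y, x).
Substitute the transformed coordinates into each option and compare with the original:
(A) 2x - y  ->  2(y) - (x) = -x + 2y   [differs from 2x - y: not invariant]
(B) x + y  ->  (y) + (x) = x + y   [equals x + y: invariant]
(C) x + 2y  ->  (y) + 2(x) = 2x + y   [differs from x + 2y: not invariant]
(D) x^2 - y^2  ->  (y)^2 - (x)^2 = -x^2 + y^2   [differs from x^2 - y^2: not invariant]

Only option (B), x + y, is unchanged by the transformation.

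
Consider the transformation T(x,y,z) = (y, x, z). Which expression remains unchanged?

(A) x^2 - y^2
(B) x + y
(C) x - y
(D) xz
B

Apply T(x,y,z) = (y, x, z) to each option, i.e. replace (x, y, z) by the transformed coordinates.
Substitute the transformed coordinates into each option and compare with the original:
(A) x^2 - y^2  ->  (y)^2 - (x)^2 = -x^2 + y^2   [differs from x^2 - y^2: not invariant]
(B) x + y  ->  (y) + (x) = x + y   [equals x + y: invariant]
(C) x - y  ->  (y) - (x) = -x + y   [differs from x - y: not invariant]
(D) xz  ->  (y)(z) = yz   [differs from xz: not invariant]

Only option (B), x + y, is unchanged by the transformation.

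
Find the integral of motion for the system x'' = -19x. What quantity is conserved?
E = (x')^2 + 19x^2

Multiply the equation by x':
x' * x'' = -19x * x'
The left side is d/dt[(x')^2/2] and the right side is d/dt[-19x^2/2], so
d/dt[(x')^2/2 + 19x^2/2] = 0, i.e. (x')^2/2 + 19x^2/2 = constant.
Multiplying by 2, the integral of motion is E = (x')^2 + 19x^2.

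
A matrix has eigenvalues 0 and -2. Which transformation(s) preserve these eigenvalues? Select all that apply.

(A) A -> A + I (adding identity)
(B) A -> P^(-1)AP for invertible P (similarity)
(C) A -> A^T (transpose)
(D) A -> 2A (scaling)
B and C

Eigenvalues are preserved by:
1. Similarity transformations: A -> P^(-1)AP (same characteristic polynomial)
2. Transpose: A^T has the same eigenvalues as A

Eigenvalues are NOT preserved by:
- Adding identity: eigenvalues become 0+1, -2+1
- Scaling: eigenvalues become 0, -4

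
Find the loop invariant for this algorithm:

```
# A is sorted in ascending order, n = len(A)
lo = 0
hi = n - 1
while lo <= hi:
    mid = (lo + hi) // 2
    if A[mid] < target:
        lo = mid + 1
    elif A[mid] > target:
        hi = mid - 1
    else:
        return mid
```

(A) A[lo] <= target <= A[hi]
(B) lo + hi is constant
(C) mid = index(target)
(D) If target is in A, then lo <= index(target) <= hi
D

A loop invariant must hold before the first iteration and be re-established by every execution of the body.

(D) If target is in A, then lo <= index(target) <= hi: Before the loop [lo, hi] = [0, n-1] covers every index. When A[mid] < target, sortedness puts target strictly to the right of mid, so setting lo = mid + 1 keeps index(target) in [lo, hi]; symmetrically for hi = mid - 1. Hence 'if target is in A then lo <= index(target) <= hi' holds after every iteration, and when lo > hi it proves target is absent.

The other options fail:
(A) A[lo] <= target <= A[hi]: fails when target is not in A (e.g. target < A[0] already violates it before the loop), so it is not maintained in general.
(B) lo + hi is constant: each iteration moves exactly one of lo, hi, so lo + hi changes (e.g. 0 + (n-1) becomes (mid+1) + (n-1)).
(C) mid = index(target): mid is just the current probe; it equals index(target) only on the iteration that returns.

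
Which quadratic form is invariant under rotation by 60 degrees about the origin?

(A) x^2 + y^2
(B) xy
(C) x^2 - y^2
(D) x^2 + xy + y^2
A

Rotation by 60 degrees sends (x, y) to (x/2 - sqrt(3)y/2, sqrt(3)x/2 + y/2).
Substitute the transformed coordinates into each option and compare with the original:
(A) x^2 + y^2  ->  (x/2 - sqrt(3)y/2)^2 + (sqrt(3)x/2 + y/2)^2 = x^2 + y^2   [equals x^2 + y^2: invariant]
(B) xy  ->  (x/2 - sqrt(3)y/2)(sqrt(3)x/2 + y/2) = sqrt(3)x^2/4 - xy/2 - sqrt(3)y^2/4   [differs from xy: not invariant]
(C) x^2 - y^2  ->  (x/2 - sqrt(3)y/2)^2 - (sqrt(3)x/2 + y/2)^2 = -x^2/2 - sqrt(3)xy + y^2/2   [differs from x^2 - y^2: not invariant]
(D) x^2 + xy + y^2  ->  (x/2 - sqrt(3)y/2)^2 + (x/2 - sqrt(3)y/2)(sqrt(3)x/2 + y/2) + (sqrt(3)x/2 + y/2)^2 = sqrt(3)x^2/4 + x^2 - xy/2 - sqrt(3)y^2/4 + y^2   [differs from x^2 + xy + y^2: not invariant]

Only option (A), x^2 + y^2, is unchanged by the transformation.
x^2 + y^2 is the squared distance from the origin, which rotations preserve.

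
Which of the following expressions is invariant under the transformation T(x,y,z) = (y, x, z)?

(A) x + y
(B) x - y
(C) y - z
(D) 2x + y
A

Apply T(x,y,z) = (y, x, z) to each option, i.e. replace (x, y, z) by the transformed coordinates.
Substitute the transformed coordinates into each option and compare with the original:
(A) x + y  ->  (y) + (x) = x + y   [equals x + y: invariant]
(B) x - y  ->  (y) - (x) = -x + y   [differs from x - y: not invariant]
(C) y - z  ->  (x) - (z) = x - z   [differs from y - z: not invariant]
(D) 2x + y  ->  2(y) + (x) = x + 2y   [differs from 2x + y: not invariant]

Only option (A), x + y, is unchanged by the transformation.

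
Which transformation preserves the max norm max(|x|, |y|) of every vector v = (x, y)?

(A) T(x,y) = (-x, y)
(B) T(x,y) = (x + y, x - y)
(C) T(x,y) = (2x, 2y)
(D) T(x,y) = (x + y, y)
A

A transformation preserves a norm if ||T(v)|| = ||v|| for every v; a single vector where the norm changes rules an option out.

(A) T(x,y) = (-x, y): preserves the norm -- it only permutes the coordinates and/or flips signs, which leaves max(|x|, |y|) unchanged.
(B) T(x,y) = (x + y, x - y): v = (1, 1) has norm max(|1|, |1|) = 1, but T(v) = (2, 0) has norm 2 -- not preserved.
(C) T(x,y) = (2x, 2y): v = (1, 0) has norm max(|1|, |0|) = 1, but T(v) = (2, 0) has norm 2 -- not preserved.
(D) T(x,y) = (x + y, y): v = (1, 1) has norm max(|1|, |1|) = 1, but T(v) = (2, 1) has norm 2 -- not preserved.

Therefore the answer is (A).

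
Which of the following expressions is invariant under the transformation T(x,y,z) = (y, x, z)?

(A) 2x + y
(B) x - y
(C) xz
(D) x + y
D

Apply T(x,y,z) = (y, x, z) to each option, i.e. replace (x, y, z) by the transformed coordinates.
Substitute the transformed coordinates into each option and compare with the original:
(A) 2x + y  ->  2(y) + (x) = x + 2y   [differs from 2x + y: not invariant]
(B) x - y  ->  (y) - (x) = -x + y   [differs from x - y: not invariant]
(C) xz  ->  (y)(z) = yz   [differs from xz: not invariant]
(D) x + y  ->  (y) + (x) = x + y   [equals x + y: invariant]

Only option (D), x + y, is unchanged by the transformation.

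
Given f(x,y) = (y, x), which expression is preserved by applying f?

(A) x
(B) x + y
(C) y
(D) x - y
B

For f(x,y) = (y, x):
After applying f: x' = y, y' = x. So x' + y' = y + x = x + y.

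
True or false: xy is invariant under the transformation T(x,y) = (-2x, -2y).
False

Substitute T(x,y) = (-2x, -2y) into the expression and compare with the original.

Original: xy
After applying T: (-2x)(-2y) = 4xy

This differs from the original xy (difference: 3xy), so the expression is NOT invariant.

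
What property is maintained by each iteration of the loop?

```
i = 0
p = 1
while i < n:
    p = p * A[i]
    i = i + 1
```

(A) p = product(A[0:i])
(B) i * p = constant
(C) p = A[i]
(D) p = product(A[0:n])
A

A loop invariant must hold before the first iteration and be re-established by every execution of the body.

(A) p = product(A[0:i]): Initially i = 0 and p = 1 = product of the empty slice A[0:0]. If p = product(A[0:i]) holds at the top of an iteration, the body sets p to product(A[0:i]) * A[i] = product(A[0:i+1]) and then i to i+1, so the property is restored. At exit i = n, giving p = product(A[0:n]).

The other options fail:
(B) i * p = constant: initially i * p = 0, but after one iteration it is 1 * A[0], which is nonzero in general.
(C) p = A[i]: after the first iteration p = A[0] but i = 1; in general p is a product of several elements, not a single one.
(D) p = product(A[0:n]): false before the loop (p = 1, not the full product) -- it only becomes true at exit.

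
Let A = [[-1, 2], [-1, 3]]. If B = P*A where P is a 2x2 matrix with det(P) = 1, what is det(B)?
-1

By the multiplicative property of determinants, det(B) = det(P*A) = det(P) * det(A) = det(A),
so the determinant is invariant under multiplication by any determinant-1 matrix; we just need det(A).

det(A) = (-1)(3) - (2)(-1) = -3 - (-2) = -1

Therefore det(B) = 1 * (-1) = -1.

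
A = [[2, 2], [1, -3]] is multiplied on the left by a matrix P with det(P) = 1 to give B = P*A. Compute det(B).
-8

By the multiplicative property of determinants, det(B) = det(P*A) = det(P) * det(A) = det(A),
so the determinant is invariant under multiplication by any determinant-1 matrix; we just need det(A).

det(A) = (2)(-3) - (2)(1) = -6 - 2 = -8

Therefore det(B) = 1 * (-8) = -8.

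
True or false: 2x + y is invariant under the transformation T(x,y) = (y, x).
False

Substitute T(x,y) = (y, x) into the expression and compare with the original.

Original: 2x + y
After applying T: 2(y) + (x) = x + 2y

This differs from the original 2x + y (difference: -x + y), so the expression is NOT invariant.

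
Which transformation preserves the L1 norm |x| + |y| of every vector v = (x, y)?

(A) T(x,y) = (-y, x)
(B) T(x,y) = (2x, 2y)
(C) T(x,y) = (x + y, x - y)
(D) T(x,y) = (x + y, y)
A

A transformation preserves a norm if ||T(v)|| = ||v|| for every v; a single vector where the norm changes rules an option out.

(A) T(x,y) = (-y, x): preserves the norm -- it only permutes the coordinates and/or flips signs, which leaves |x| + |y| unchanged.
(B) T(x,y) = (2x, 2y): v = (1, 0) has norm |1| + |0| = 1, but T(v) = (2, 0) has norm 2 -- not preserved.
(C) T(x,y) = (x + y, x - y): v = (1, 0) has norm |1| + |0| = 1, but T(v) = (1, 1) has norm 2 -- not preserved.
(D) T(x,y) = (x + y, y): v = (0, 1) has norm |0| + |1| = 1, but T(v) = (1, 1) has norm 2 -- not preserved.

Therefore the answer is (A).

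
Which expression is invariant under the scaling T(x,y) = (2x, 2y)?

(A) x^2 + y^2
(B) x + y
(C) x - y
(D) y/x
D

Under the uniform scaling T(x,y) = (2x, 2y):
Substitute the transformed coordinates into each option and compare with the original:
(A) x^2 + y^2  ->  (2x)^2 + (2y)^2 = 4x^2 + 4y^2   [differs from x^2 + y^2: not invariant]
(B) x + y  ->  (2x) + (2y) = 2x + 2y   [differs from x + y: not invariant]
(C) x - y  ->  (2x) - (2y) = 2x - 2y   [differs from x - y: not invariant]
(D) y/x  ->  (2y)/(2x) = y/x   [equals y/x: invariant]

Only option (D), y/x, is unchanged by the transformation.
The common factor 2 cancels in a ratio of coordinates, while sums, products and sums of squares pick up factors of 2 or 4.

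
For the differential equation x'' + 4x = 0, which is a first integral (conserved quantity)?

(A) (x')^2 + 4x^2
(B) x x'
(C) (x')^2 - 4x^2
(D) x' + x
A

A first integral I satisfies dI/dt = 0 along every solution. Differentiate each option and use the equation of motion:
(A) d/dt[(x')^2 + 4x^2] = 2x'x'' + 8x x' = 2x'(-4x) + 8x x' = 0
(B) d/dt[x x'] = (x')^2 + x x'' = (x')^2 - 4x^2, not identically 0
(C) d/dt[(x')^2 - 4x^2] = 2x'x'' - 8x x' = -16x x', not identically 0
(D) d/dt[x' + x] = x'' + x' = -4x + x', not identically 0

Only (A) has zero time-derivative. So the energy-like quantity (x')^2 + 4x^2 is the first integral.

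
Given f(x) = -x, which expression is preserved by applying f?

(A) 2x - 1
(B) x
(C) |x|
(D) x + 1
C

For f(x) = -x:
Applying f replaces x by -x. Since |-x| = |x|, the absolute value is unchanged by f, whereas x -> -x, 2x - 1 -> -2x - 1 and x + 1 -> -x + 1 all change.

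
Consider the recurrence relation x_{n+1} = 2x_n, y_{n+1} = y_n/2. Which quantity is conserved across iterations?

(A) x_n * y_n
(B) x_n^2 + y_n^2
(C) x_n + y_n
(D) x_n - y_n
A

For the recurrence x_{n+1} = 2x_n, y_{n+1} = y_n/2:

x_{n+1} * y_{n+1} = (2x_n) * (y_n/2) = x_n * y_n
The product is conserved.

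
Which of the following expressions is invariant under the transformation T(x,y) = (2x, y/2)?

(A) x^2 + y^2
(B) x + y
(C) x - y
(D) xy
D

An expression E(x,y) is invariant under T if E(T(x,y)) = E(x,y). Here T(x,y) = (2x, y/2).
Substitute the transformed coordinates into each option and compare with the original:
(A) x^2 + y^2  ->  (2x)^2 + (y/2)^2 = 4x^2 + y^2/4   [differs from x^2 + y^2: not invariant]
(B) x + y  ->  (2x) + (y/2) = 2x + y/2   [differs from x + y: not invariant]
(C) x - y  ->  (2x) - (y/2) = 2x - y/2   [differs from x - y: not invariant]
(D) xy  ->  (2x)(y/2) = xy   [equals xy: invariant]

Only option (D), xy, is unchanged by the transformation.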